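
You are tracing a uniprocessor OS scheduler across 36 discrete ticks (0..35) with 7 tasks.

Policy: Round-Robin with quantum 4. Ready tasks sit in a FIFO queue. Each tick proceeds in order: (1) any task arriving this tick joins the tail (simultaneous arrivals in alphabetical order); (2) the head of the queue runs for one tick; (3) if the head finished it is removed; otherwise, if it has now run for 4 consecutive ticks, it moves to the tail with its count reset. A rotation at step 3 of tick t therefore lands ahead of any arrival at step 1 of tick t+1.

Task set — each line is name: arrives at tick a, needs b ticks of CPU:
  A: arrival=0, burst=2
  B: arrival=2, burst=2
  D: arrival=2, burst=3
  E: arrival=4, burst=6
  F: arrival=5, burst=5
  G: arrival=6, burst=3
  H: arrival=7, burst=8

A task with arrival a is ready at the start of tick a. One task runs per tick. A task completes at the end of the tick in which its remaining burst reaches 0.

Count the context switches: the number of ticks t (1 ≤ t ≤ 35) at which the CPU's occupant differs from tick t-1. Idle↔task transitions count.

context switches = 10

t=0: queue=[A] q_used=0 → run A
t=1: queue=[A] q_used=1 → run A
t=2: queue=[B,D] q_used=0 → run B
t=3: queue=[B,D] q_used=1 → run B
t=4: queue=[D,E] q_used=0 → run D
t=5: queue=[D,E,F] q_used=1 → run D
t=6: queue=[D,E,F,G] q_used=2 → run D
t=7: queue=[E,F,G,H] q_used=0 → run E
t=8: queue=[E,F,G,H] q_used=1 → run E
t=9: queue=[E,F,G,H] q_used=2 → run E
t=10: queue=[E,F,G,H] q_used=3 → run E
t=11: queue=[F,G,H,E] q_used=0 → run F
t=12: queue=[F,G,H,E] q_used=1 → run F
t=13: queue=[F,G,H,E] q_used=2 → run F
t=14: queue=[F,G,H,E] q_used=3 → run F
t=15: queue=[G,H,E,F] q_used=0 → run G
t=16: queue=[G,H,E,F] q_used=1 → run G
t=17: queue=[G,H,E,F] q_used=2 → run G
t=18: queue=[H,E,F] q_used=0 → run H
t=19: queue=[H,E,F] q_used=1 → run H
t=20: queue=[H,E,F] q_used=2 → run H
t=21: queue=[H,E,F] q_used=3 → run H
t=22: queue=[E,F,H] q_used=0 → run E
t=23: queue=[E,F,H] q_used=1 → run E
t=24: queue=[F,H] q_used=0 → run F
t=25: queue=[H] q_used=0 → run H
t=26: queue=[H] q_used=1 → run H
t=27: queue=[H] q_used=2 → run H
t=28: queue=[H] q_used=3 → run H
t=29: (idle)
t=30: (idle)
t=31: (idle)
t=32: (idle)
t=33: (idle)
t=34: (idle)
t=35: (idle)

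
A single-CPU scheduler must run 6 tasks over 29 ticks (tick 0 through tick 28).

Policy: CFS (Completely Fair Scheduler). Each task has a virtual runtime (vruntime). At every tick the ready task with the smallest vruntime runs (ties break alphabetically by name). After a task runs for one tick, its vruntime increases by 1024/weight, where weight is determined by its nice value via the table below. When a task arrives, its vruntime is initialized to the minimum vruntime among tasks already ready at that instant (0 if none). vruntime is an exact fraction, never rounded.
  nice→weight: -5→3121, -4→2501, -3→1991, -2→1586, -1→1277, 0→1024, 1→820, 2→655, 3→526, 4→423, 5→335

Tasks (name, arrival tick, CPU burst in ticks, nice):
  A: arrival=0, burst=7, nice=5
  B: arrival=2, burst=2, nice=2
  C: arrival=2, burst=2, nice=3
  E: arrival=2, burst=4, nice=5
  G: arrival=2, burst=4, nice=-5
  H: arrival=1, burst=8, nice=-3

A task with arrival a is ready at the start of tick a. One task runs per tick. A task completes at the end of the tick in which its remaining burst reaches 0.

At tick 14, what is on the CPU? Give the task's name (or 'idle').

t=0: vr[A=0] → run A
t=1: vr[A=1024/335 H=1024/335] → run A
t=2: vr[A=2048/335 B=1024/335 C=1024/335 E=1024/335 G=1024/335 H=1024/335] → run B
t=3: vr[A=2048/335 B=202752/43885 C=1024/335 E=1024/335 G=1024/335 H=1024/335] → run C
t=4: vr[A=2048/335 B=202752/43885 C=440832/88105 E=1024/335 G=1024/335 H=1024/335] → run E
t=5: vr[A=2048/335 B=202752/43885 C=440832/88105 E=2048/335 G=1024/335 H=1024/335] → run G
t=6: vr[A=2048/335 B=202752/43885 C=440832/88105 E=2048/335 G=3538944/1045535 H=1024/335] → run H
t=7: vr[A=2048/335 B=202752/43885 C=440832/88105 E=2048/335 G=3538944/1045535 H=2381824/666985] → run G
t=8: vr[A=2048/335 B=202752/43885 C=440832/88105 E=2048/335 G=3881984/1045535 H=2381824/666985] → run H
t=9: vr[A=2048/335 B=202752/43885 C=440832/88105 E=2048/335 G=3881984/1045535 H=2724864/666985] → run G
t=10: vr[A=2048/335 B=202752/43885 C=440832/88105 E=2048/335 G=4225024/1045535 H=2724864/666985] → run G
t=11: vr[A=2048/335 B=202752/43885 C=440832/88105 E=2048/335 H=2724864/666985] → run H
t=12: vr[A=2048/335 B=202752/43885 C=440832/88105 E=2048/335 H=3067904/666985] → run H
t=13: vr[A=2048/335 B=202752/43885 C=440832/88105 E=2048/335 H=3410944/666985] → run B
t=14: vr[A=2048/335 C=440832/88105 E=2048/335 H=3410944/666985] → run C
t=15: vr[A=2048/335 E=2048/335 H=3410944/666985] → run H
t=16: vr[A=2048/335 E=2048/335 H=3753984/666985] → run H
t=17: vr[A=2048/335 E=2048/335 H=4097024/666985] → run A
t=18: vr[A=3072/335 E=2048/335 H=4097024/666985] → run E
t=19: vr[A=3072/335 E=3072/335 H=4097024/666985] → run H
t=20: vr[A=3072/335 E=3072/335 H=4440064/666985] → run H
t=21: vr[A=3072/335 E=3072/335] → run A
t=22: vr[A=4096/335 E=3072/335] → run E
t=23: vr[A=4096/335 E=4096/335] → run A
t=24: vr[A=1024/67 E=4096/335] → run E
t=25: vr[A=1024/67] → run A
t=26: vr[A=6144/335] → run A
t=27: (idle)
t=28: (idle)

running at tick 14 = C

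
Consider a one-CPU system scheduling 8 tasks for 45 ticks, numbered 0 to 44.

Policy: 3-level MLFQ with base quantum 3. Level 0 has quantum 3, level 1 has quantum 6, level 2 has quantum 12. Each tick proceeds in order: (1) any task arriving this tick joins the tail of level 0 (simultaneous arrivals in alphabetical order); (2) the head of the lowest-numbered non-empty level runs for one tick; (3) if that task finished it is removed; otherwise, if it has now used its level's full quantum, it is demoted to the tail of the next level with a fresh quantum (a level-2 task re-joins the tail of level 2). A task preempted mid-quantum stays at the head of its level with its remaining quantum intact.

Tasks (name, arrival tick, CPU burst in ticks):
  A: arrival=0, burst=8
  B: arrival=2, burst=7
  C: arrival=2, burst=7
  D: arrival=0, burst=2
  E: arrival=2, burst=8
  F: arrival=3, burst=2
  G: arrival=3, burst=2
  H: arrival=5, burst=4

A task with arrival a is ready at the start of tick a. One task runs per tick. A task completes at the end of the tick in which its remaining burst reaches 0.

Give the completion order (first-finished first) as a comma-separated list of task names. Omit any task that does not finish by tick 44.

completion order = D, F, G, A, B, C, E, H

t=0: L0/L1/L2 = AD/-/- → run A
t=1: L0/L1/L2 = AD/-/- → run A
t=2: L0/L1/L2 = ADBCE/-/- → run A
t=3: L0/L1/L2 = DBCEFG/A/- → run D
t=4: L0/L1/L2 = DBCEFG/A/- → run D
t=5: L0/L1/L2 = BCEFGH/A/- → run B
t=6: L0/L1/L2 = BCEFGH/A/- → run B
t=7: L0/L1/L2 = BCEFGH/A/- → run B
t=8: L0/L1/L2 = CEFGH/AB/- → run C
t=9: L0/L1/L2 = CEFGH/AB/- → run C
t=10: L0/L1/L2 = CEFGH/AB/- → run C
t=11: L0/L1/L2 = EFGH/ABC/- → run E
t=12: L0/L1/L2 = EFGH/ABC/- → run E
t=13: L0/L1/L2 = EFGH/ABC/- → run E
t=14: L0/L1/L2 = FGH/ABCE/- → run F
t=15: L0/L1/L2 = FGH/ABCE/- → run F
t=16: L0/L1/L2 = GH/ABCE/- → run G
t=17: L0/L1/L2 = GH/ABCE/- → run G
t=18: L0/L1/L2 = H/ABCE/- → run H
t=19: L0/L1/L2 = H/ABCE/- → run H
t=20: L0/L1/L2 = H/ABCE/- → run H
t=21: L0/L1/L2 = -/ABCEH/- → run A
t=22: L0/L1/L2 = -/ABCEH/- → run A
t=23: L0/L1/L2 = -/ABCEH/- → run A
t=24: L0/L1/L2 = -/ABCEH/- → run A
t=25: L0/L1/L2 = -/ABCEH/- → run A
t=26: L0/L1/L2 = -/BCEH/- → run B
t=27: L0/L1/L2 = -/BCEH/- → run B
t=28: L0/L1/L2 = -/BCEH/- → run B
t=29: L0/L1/L2 = -/BCEH/- → run B
t=30: L0/L1/L2 = -/CEH/- → run C
t=31: L0/L1/L2 = -/CEH/- → run C
t=32: L0/L1/L2 = -/CEH/- → run C
t=33: L0/L1/L2 = -/CEH/- → run C
t=34: L0/L1/L2 = -/EH/- → run E
t=35: L0/L1/L2 = -/EH/- → run E
t=36: L0/L1/L2 = -/EH/- → run E
t=37: L0/L1/L2 = -/EH/- → run E
t=38: L0/L1/L2 = -/EH/- → run E
t=39: L0/L1/L2 = -/H/- → run H
t=40: (idle)
t=41: (idle)
t=42: (idle)
t=43: (idle)
t=44: (idle)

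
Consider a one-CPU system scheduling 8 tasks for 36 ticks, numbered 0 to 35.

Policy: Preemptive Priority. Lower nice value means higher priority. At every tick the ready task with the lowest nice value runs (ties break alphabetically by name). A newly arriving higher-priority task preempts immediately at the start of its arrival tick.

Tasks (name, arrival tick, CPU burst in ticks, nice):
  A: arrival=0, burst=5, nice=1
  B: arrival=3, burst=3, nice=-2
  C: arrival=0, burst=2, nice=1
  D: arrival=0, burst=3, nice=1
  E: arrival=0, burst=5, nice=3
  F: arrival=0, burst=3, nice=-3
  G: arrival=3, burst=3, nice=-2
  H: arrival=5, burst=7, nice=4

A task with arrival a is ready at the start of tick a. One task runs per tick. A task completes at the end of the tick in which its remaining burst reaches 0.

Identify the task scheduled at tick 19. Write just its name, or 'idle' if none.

t=0: ready={A,C,D,E,F} → run F
t=1: ready={A,C,D,E,F} → run F
t=2: ready={A,C,D,E,F} → run F
t=3: ready={A,B,C,D,E,G} → run B
t=4: ready={A,B,C,D,E,G} → run B
t=5: ready={A,B,C,D,E,G,H} → run B
t=6: ready={A,C,D,E,G,H} → run G
t=7: ready={A,C,D,E,G,H} → run G
t=8: ready={A,C,D,E,G,H} → run G
t=9: ready={A,C,D,E,H} → run A
t=10: ready={A,C,D,E,H} → run A
t=11: ready={A,C,D,E,H} → run A
t=12: ready={A,C,D,E,H} → run A
t=13: ready={A,C,D,E,H} → run A
t=14: ready={C,D,E,H} → run C
t=15: ready={C,D,E,H} → run C
t=16: ready={D,E,H} → run D
t=17: ready={D,E,H} → run D
t=18: ready={D,E,H} → run D
t=19: ready={E,H} → run E
t=20: ready={E,H} → run E
t=21: ready={E,H} → run E
t=22: ready={E,H} → run E
t=23: ready={E,H} → run E
t=24: ready={H} → run H
t=25: ready={H} → run H
t=26: ready={H} → run H
t=27: ready={H} → run H
t=28: ready={H} → run H
t=29: ready={H} → run H
t=30: ready={H} → run H
t=31: (idle)
t=32: (idle)
t=33: (idle)
t=34: (idle)
t=35: (idle)

running at tick 19 = E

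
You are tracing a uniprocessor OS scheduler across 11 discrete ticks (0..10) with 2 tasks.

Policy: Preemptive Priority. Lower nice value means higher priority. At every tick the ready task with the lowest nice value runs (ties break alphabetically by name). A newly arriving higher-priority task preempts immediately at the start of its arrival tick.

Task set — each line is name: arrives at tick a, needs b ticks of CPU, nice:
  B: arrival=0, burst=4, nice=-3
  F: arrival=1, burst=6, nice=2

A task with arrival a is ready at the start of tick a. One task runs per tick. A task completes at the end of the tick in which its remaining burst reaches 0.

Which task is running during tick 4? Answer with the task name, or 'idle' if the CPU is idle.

t=0: ready={B} → run B
t=1: ready={B,F} → run B
t=2: ready={B,F} → run B
t=3: ready={B,F} → run B
t=4: ready={F} → run F
t=5: ready={F} → run F
t=6: ready={F} → run F
t=7: ready={F} → run F
t=8: ready={F} → run F
t=9: ready={F} → run F
t=10: (idle)

running at tick 4 = F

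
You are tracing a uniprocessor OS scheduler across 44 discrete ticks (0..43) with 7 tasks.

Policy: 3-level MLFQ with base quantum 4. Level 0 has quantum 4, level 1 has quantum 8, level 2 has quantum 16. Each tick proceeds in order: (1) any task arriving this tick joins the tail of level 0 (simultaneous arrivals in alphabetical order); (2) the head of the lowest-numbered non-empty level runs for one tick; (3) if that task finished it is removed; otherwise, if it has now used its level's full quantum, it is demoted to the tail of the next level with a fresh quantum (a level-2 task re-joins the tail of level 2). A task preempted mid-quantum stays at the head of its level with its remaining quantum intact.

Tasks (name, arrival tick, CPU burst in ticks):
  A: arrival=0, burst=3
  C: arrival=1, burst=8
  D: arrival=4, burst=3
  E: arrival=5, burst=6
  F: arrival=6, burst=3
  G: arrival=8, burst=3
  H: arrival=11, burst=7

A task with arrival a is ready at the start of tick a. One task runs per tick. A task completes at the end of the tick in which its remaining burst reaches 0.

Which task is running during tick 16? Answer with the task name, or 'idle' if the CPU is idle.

t=0: L0/L1/L2 = A/-/- → run A
t=1: L0/L1/L2 = AC/-/- → run A
t=2: L0/L1/L2 = AC/-/- → run A
t=3: L0/L1/L2 = C/-/- → run C
t=4: L0/L1/L2 = CD/-/- → run C
t=5: L0/L1/L2 = CDE/-/- → run C
t=6: L0/L1/L2 = CDEF/-/- → run C
t=7: L0/L1/L2 = DEF/C/- → run D
t=8: L0/L1/L2 = DEFG/C/- → run D
t=9: L0/L1/L2 = DEFG/C/- → run D
t=10: L0/L1/L2 = EFG/C/- → run E
t=11: L0/L1/L2 = EFGH/C/- → run E
t=12: L0/L1/L2 = EFGH/C/- → run E
t=13: L0/L1/L2 = EFGH/C/- → run E
t=14: L0/L1/L2 = FGH/CE/- → run F
t=15: L0/L1/L2 = FGH/CE/- → run F
t=16: L0/L1/L2 = FGH/CE/- → run F
t=17: L0/L1/L2 = GH/CE/- → run G
t=18: L0/L1/L2 = GH/CE/- → run G
t=19: L0/L1/L2 = GH/CE/- → run G
t=20: L0/L1/L2 = H/CE/- → run H
t=21: L0/L1/L2 = H/CE/- → run H
t=22: L0/L1/L2 = H/CE/- → run H
t=23: L0/L1/L2 = H/CE/- → run H
t=24: L0/L1/L2 = -/CEH/- → run C
t=25: L0/L1/L2 = -/CEH/- → run C
t=26: L0/L1/L2 = -/CEH/- → run C
t=27: L0/L1/L2 = -/CEH/- → run C
t=28: L0/L1/L2 = -/EH/- → run E
t=29: L0/L1/L2 = -/EH/- → run E
t=30: L0/L1/L2 = -/H/- → run H
t=31: L0/L1/L2 = -/H/- → run H
t=32: L0/L1/L2 = -/H/- → run H
t=33: (idle)
t=34: (idle)
t=35: (idle)
t=36: (idle)
t=37: (idle)
t=38: (idle)
t=39: (idle)
t=40: (idle)
t=41: (idle)
t=42: (idle)
t=43: (idle)

running at tick 16 = F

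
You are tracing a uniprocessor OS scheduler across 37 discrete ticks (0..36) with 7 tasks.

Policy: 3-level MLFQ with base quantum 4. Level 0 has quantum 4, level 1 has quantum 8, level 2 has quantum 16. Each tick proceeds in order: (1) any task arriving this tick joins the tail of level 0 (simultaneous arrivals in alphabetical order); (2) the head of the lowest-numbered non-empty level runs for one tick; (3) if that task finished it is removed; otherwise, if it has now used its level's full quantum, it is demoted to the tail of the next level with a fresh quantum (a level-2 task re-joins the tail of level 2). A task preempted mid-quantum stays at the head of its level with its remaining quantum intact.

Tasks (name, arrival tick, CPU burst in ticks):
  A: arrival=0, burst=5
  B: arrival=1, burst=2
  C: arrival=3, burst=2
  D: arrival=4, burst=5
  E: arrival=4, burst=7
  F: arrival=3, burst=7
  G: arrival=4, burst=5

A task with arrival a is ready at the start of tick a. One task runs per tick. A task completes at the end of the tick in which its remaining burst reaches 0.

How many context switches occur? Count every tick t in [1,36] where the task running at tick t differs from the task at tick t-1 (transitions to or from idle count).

t=0: L0/L1/L2 = A/-/- → run A
t=1: L0/L1/L2 = AB/-/- → run A
t=2: L0/L1/L2 = AB/-/- → run A
t=3: L0/L1/L2 = ABCF/-/- → run A
t=4: L0/L1/L2 = BCFDEG/A/- → run B
t=5: L0/L1/L2 = BCFDEG/A/- → run B
t=6: L0/L1/L2 = CFDEG/A/- → run C
t=7: L0/L1/L2 = CFDEG/A/- → run C
t=8: L0/L1/L2 = FDEG/A/- → run F
t=9: L0/L1/L2 = FDEG/A/- → run F
t=10: L0/L1/L2 = FDEG/A/- → run F
t=11: L0/L1/L2 = FDEG/A/- → run F
t=12: L0/L1/L2 = DEG/AF/- → run D
t=13: L0/L1/L2 = DEG/AF/- → run D
t=14: L0/L1/L2 = DEG/AF/- → run D
t=15: L0/L1/L2 = DEG/AF/- → run D
t=16: L0/L1/L2 = EG/AFD/- → run E
t=17: L0/L1/L2 = EG/AFD/- → run E
t=18: L0/L1/L2 = EG/AFD/- → run E
t=19: L0/L1/L2 = EG/AFD/- → run E
t=20: L0/L1/L2 = G/AFDE/- → run G
t=21: L0/L1/L2 = G/AFDE/- → run G
t=22: L0/L1/L2 = G/AFDE/- → run G
t=23: L0/L1/L2 = G/AFDE/- → run G
t=24: L0/L1/L2 = -/AFDEG/- → run A
t=25: L0/L1/L2 = -/FDEG/- → run F
t=26: L0/L1/L2 = -/FDEG/- → run F
t=27: L0/L1/L2 = -/FDEG/- → run F
t=28: L0/L1/L2 = -/DEG/- → run D
t=29: L0/L1/L2 = -/EG/- → run E
t=30: L0/L1/L2 = -/EG/- → run E
t=31: L0/L1/L2 = -/EG/- → run E
t=32: L0/L1/L2 = -/G/- → run G
t=33: (idle)
t=34: (idle)
t=35: (idle)
t=36: (idle)

context switches = 12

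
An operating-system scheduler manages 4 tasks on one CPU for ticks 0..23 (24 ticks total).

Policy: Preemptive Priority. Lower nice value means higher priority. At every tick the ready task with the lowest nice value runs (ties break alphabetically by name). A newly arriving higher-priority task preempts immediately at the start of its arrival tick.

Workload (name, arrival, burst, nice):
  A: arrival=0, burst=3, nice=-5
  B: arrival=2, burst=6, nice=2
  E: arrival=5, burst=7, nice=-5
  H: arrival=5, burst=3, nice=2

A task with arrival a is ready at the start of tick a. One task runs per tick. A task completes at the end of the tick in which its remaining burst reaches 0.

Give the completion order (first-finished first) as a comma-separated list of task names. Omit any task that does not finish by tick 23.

completion order = A, E, B, H

t=0: ready={A} → run A
t=1: ready={A} → run A
t=2: ready={A,B} → run A
t=3: ready={B} → run B
t=4: ready={B} → run B
t=5: ready={B,E,H} → run E
t=6: ready={B,E,H} → run E
t=7: ready={B,E,H} → run E
t=8: ready={B,E,H} → run E
t=9: ready={B,E,H} → run E
t=10: ready={B,E,H} → run E
t=11: ready={B,E,H} → run E
t=12: ready={B,H} → run B
t=13: ready={B,H} → run B
t=14: ready={B,H} → run B
t=15: ready={B,H} → run B
t=16: ready={H} → run H
t=17: ready={H} → run H
t=18: ready={H} → run H
t=19: (idle)
t=20: (idle)
t=21: (idle)
t=22: (idle)
t=23: (idle)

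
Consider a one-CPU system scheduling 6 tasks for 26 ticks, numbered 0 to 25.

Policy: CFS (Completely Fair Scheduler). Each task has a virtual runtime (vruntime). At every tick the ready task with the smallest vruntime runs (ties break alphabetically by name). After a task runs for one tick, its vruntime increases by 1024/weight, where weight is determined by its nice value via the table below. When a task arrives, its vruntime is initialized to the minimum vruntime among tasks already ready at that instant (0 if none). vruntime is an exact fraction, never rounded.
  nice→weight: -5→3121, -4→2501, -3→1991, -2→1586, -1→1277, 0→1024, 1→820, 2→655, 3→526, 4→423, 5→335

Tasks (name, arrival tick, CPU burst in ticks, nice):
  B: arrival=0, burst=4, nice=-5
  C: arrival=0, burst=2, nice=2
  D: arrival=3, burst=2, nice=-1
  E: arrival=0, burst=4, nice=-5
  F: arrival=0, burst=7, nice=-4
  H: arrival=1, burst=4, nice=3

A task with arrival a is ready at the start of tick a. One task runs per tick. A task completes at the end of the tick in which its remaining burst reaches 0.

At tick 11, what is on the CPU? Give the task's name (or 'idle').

t=0: vr[B=0 C=0 E=0 F=0] → run B
t=1: vr[B=1024/3121 C=0 E=0 F=0 H=0] → run C
t=2: vr[B=1024/3121 C=1024/655 E=0 F=0 H=0] → run E
t=3: vr[B=1024/3121 C=1024/655 D=0 E=1024/3121 F=0 H=0] → run D
t=4: vr[B=1024/3121 C=1024/655 D=1024/1277 E=1024/3121 F=0 H=0] → run F
t=5: vr[B=1024/3121 C=1024/655 D=1024/1277 E=1024/3121 F=1024/2501 H=0] → run H
t=6: vr[B=1024/3121 C=1024/655 D=1024/1277 E=1024/3121 F=1024/2501 H=512/263] → run B
t=7: vr[B=2048/3121 C=1024/655 D=1024/1277 E=1024/3121 F=1024/2501 H=512/263] → run E
t=8: vr[B=2048/3121 C=1024/655 D=1024/1277 E=2048/3121 F=1024/2501 H=512/263] → run F
t=9: vr[B=2048/3121 C=1024/655 D=1024/1277 E=2048/3121 F=2048/2501 H=512/263] → run B
t=10: vr[B=3072/3121 C=1024/655 D=1024/1277 E=2048/3121 F=2048/2501 H=512/263] → run E
t=11: vr[B=3072/3121 C=1024/655 D=1024/1277 E=3072/3121 F=2048/2501 H=512/263] → run D
t=12: vr[B=3072/3121 C=1024/655 E=3072/3121 F=2048/2501 H=512/263] → run F
t=13: vr[B=3072/3121 C=1024/655 E=3072/3121 F=3072/2501 H=512/263] → run B
t=14: vr[C=1024/655 E=3072/3121 F=3072/2501 H=512/263] → run E
t=15: vr[C=1024/655 F=3072/2501 H=512/263] → run F
t=16: vr[C=1024/655 F=4096/2501 H=512/263] → run C
t=17: vr[F=4096/2501 H=512/263] → run F
t=18: vr[F=5120/2501 H=512/263] → run H
t=19: vr[F=5120/2501 H=1024/263] → run F
t=20: vr[F=6144/2501 H=1024/263] → run F
t=21: vr[H=1024/263] → run H
t=22: vr[H=1536/263] → run H
t=23: (idle)
t=24: (idle)
t=25: (idle)

running at tick 11 = D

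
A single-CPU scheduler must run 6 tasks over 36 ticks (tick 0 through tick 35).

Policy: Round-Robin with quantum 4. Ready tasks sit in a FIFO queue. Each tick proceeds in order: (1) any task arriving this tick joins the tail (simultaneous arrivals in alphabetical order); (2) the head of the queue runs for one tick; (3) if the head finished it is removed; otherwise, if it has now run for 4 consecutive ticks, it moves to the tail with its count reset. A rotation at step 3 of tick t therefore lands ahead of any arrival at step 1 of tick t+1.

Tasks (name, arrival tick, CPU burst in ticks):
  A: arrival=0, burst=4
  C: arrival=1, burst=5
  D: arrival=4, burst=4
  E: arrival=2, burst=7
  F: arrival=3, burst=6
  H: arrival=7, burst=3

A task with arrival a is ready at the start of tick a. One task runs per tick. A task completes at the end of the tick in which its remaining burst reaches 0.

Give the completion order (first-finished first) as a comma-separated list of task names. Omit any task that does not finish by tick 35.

completion order = A, D, H, C, E, F

t=0: queue=[A] q_used=0 → run A
t=1: queue=[A,C] q_used=1 → run A
t=2: queue=[A,C,E] q_used=2 → run A
t=3: queue=[A,C,E,F] q_used=3 → run A
t=4: queue=[C,E,F,D] q_used=0 → run C
t=5: queue=[C,E,F,D] q_used=1 → run C
t=6: queue=[C,E,F,D] q_used=2 → run C
t=7: queue=[C,E,F,D,H] q_used=3 → run C
t=8: queue=[E,F,D,H,C] q_used=0 → run E
t=9: queue=[E,F,D,H,C] q_used=1 → run E
t=10: queue=[E,F,D,H,C] q_used=2 → run E
t=11: queue=[E,F,D,H,C] q_used=3 → run E
t=12: queue=[F,D,H,C,E] q_used=0 → run F
t=13: queue=[F,D,H,C,E] q_used=1 → run F
t=14: queue=[F,D,H,C,E] q_used=2 → run F
t=15: queue=[F,D,H,C,E] q_used=3 → run F
t=16: queue=[D,H,C,E,F] q_used=0 → run D
t=17: queue=[D,H,C,E,F] q_used=1 → run D
t=18: queue=[D,H,C,E,F] q_used=2 → run D
t=19: queue=[D,H,C,E,F] q_used=3 → run D
t=20: queue=[H,C,E,F] q_used=0 → run H
t=21: queue=[H,C,E,F] q_used=1 → run H
t=22: queue=[H,C,E,F] q_used=2 → run H
t=23: queue=[C,E,F] q_used=0 → run C
t=24: queue=[E,F] q_used=0 → run E
t=25: queue=[E,F] q_used=1 → run E
t=26: queue=[E,F] q_used=2 → run E
t=27: queue=[F] q_used=0 → run F
t=28: queue=[F] q_used=1 → run F
t=29: (idle)
t=30: (idle)
t=31: (idle)
t=32: (idle)
t=33: (idle)
t=34: (idle)
t=35: (idle)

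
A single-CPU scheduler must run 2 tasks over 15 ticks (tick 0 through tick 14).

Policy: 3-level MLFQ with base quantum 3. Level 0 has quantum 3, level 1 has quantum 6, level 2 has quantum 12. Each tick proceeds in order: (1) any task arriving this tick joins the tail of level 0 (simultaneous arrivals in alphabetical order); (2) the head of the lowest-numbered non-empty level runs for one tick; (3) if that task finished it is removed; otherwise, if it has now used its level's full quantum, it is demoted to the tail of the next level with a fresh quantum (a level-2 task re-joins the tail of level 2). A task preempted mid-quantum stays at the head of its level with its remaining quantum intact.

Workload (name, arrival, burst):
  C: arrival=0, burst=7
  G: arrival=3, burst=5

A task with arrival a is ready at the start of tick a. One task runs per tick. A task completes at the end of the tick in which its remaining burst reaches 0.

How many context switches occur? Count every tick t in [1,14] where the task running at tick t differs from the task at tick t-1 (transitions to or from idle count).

context switches = 4

t=0: L0/L1/L2 = C/-/- → run C
t=1: L0/L1/L2 = C/-/- → run C
t=2: L0/L1/L2 = C/-/- → run C
t=3: L0/L1/L2 = G/C/- → run G
t=4: L0/L1/L2 = G/C/- → run G
t=5: L0/L1/L2 = G/C/- → run G
t=6: L0/L1/L2 = -/CG/- → run C
t=7: L0/L1/L2 = -/CG/- → run C
t=8: L0/L1/L2 = -/CG/- → run C
t=9: L0/L1/L2 = -/CG/- → run C
t=10: L0/L1/L2 = -/G/- → run G
t=11: L0/L1/L2 = -/G/- → run G
t=12: (idle)
t=13: (idle)
t=14: (idle)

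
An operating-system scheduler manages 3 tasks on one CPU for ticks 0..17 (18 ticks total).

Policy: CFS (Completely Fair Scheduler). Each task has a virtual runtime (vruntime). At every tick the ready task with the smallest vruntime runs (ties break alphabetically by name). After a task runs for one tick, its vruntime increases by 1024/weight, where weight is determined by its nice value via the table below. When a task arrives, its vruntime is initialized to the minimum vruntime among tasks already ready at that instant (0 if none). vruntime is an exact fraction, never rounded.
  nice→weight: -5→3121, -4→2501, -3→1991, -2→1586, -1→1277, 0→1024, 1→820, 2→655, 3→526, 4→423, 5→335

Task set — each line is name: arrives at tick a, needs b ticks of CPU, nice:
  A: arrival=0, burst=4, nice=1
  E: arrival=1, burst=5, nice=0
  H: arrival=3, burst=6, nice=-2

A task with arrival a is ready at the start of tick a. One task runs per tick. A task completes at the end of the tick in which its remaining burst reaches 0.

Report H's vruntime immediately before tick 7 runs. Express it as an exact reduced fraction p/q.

vruntime(H, start of tick 7) = 575493/162565

t=0: vr[A=0] → run A
t=1: vr[A=256/205 E=256/205] → run A
t=2: vr[A=512/205 E=256/205] → run E
t=3: vr[A=512/205 E=461/205 H=461/205] → run E
t=4: vr[A=512/205 E=666/205 H=461/205] → run H
t=5: vr[A=512/205 E=666/205 H=470533/162565] → run A
t=6: vr[A=768/205 E=666/205 H=470533/162565] → run H
t=7: vr[A=768/205 E=666/205 H=575493/162565] → run E
t=8: vr[A=768/205 E=871/205 H=575493/162565] → run H
t=9: vr[A=768/205 E=871/205 H=680453/162565] → run A
t=10: vr[E=871/205 H=680453/162565] → run H
t=11: vr[E=871/205 H=785413/162565] → run E
t=12: vr[E=1076/205 H=785413/162565] → run H
t=13: vr[E=1076/205 H=890373/162565] → run E
t=14: vr[H=890373/162565] → run H
t=15: (idle)
t=16: (idle)
t=17: (idle)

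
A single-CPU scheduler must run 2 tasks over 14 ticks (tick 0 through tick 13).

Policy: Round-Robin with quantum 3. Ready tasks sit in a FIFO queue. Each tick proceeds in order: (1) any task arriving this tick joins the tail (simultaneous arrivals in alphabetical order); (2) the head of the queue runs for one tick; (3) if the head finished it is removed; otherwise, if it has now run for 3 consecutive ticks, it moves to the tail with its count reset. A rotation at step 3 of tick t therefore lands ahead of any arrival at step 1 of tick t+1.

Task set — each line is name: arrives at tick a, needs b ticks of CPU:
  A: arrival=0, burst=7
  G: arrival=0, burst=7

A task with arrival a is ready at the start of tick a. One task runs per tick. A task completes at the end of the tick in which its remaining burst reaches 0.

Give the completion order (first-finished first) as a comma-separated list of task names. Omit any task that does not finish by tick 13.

completion order = A, G

t=0: queue=[A,G] q_used=0 → run A
t=1: queue=[A,G] q_used=1 → run A
t=2: queue=[A,G] q_used=2 → run A
t=3: queue=[G,A] q_used=0 → run G
t=4: queue=[G,A] q_used=1 → run G
t=5: queue=[G,A] q_used=2 → run G
t=6: queue=[A,G] q_used=0 → run A
t=7: queue=[A,G] q_used=1 → run A
t=8: queue=[A,G] q_used=2 → run A
t=9: queue=[G,A] q_used=0 → run G
t=10: queue=[G,A] q_used=1 → run G
t=11: queue=[G,A] q_used=2 → run G
t=12: queue=[A,G] q_used=0 → run A
t=13: queue=[G] q_used=0 → run G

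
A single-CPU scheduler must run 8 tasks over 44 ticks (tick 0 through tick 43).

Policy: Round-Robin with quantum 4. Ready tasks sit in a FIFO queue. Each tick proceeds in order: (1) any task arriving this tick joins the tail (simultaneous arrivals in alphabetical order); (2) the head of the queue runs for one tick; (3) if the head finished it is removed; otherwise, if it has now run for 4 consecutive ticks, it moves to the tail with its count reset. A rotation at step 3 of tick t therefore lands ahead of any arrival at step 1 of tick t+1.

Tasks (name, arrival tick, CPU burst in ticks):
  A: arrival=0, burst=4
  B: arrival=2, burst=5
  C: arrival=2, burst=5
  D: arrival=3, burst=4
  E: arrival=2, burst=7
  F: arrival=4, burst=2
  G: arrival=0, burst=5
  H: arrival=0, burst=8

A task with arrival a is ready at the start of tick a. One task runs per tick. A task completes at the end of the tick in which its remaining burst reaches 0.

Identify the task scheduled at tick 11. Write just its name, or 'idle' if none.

t=0: queue=[A,G,H] q_used=0 → run A
t=1: queue=[A,G,H] q_used=1 → run A
t=2: queue=[A,G,H,B,C,E] q_used=2 → run A
t=3: queue=[A,G,H,B,C,E,D] q_used=3 → run A
t=4: queue=[G,H,B,C,E,D,F] q_used=0 → run G
t=5: queue=[G,H,B,C,E,D,F] q_used=1 → run G
t=6: queue=[G,H,B,C,E,D,F] q_used=2 → run G
t=7: queue=[G,H,B,C,E,D,F] q_used=3 → run G
t=8: queue=[H,B,C,E,D,F,G] q_used=0 → run H
t=9: queue=[H,B,C,E,D,F,G] q_used=1 → run H
t=10: queue=[H,B,C,E,D,F,G] q_used=2 → run H
t=11: queue=[H,B,C,E,D,F,G] q_used=3 → run H
t=12: queue=[B,C,E,D,F,G,H] q_used=0 → run B
t=13: queue=[B,C,E,D,F,G,H] q_used=1 → run B
t=14: queue=[B,C,E,D,F,G,H] q_used=2 → run B
t=15: queue=[B,C,E,D,F,G,H] q_used=3 → run B
t=16: queue=[C,E,D,F,G,H,B] q_used=0 → run C
t=17: queue=[C,E,D,F,G,H,B] q_used=1 → run C
t=18: queue=[C,E,D,F,G,H,B] q_used=2 → run C
t=19: queue=[C,E,D,F,G,H,B] q_used=3 → run C
t=20: queue=[E,D,F,G,H,B,C] q_used=0 → run E
t=21: queue=[E,D,F,G,H,B,C] q_used=1 → run E
t=22: queue=[E,D,F,G,H,B,C] q_used=2 → run E
t=23: queue=[E,D,F,G,H,B,C] q_used=3 → run E
t=24: queue=[D,F,G,H,B,C,E] q_used=0 → run D
t=25: queue=[D,F,G,H,B,C,E] q_used=1 → run D
t=26: queue=[D,F,G,H,B,C,E] q_used=2 → run D
t=27: queue=[D,F,G,H,B,C,E] q_used=3 → run D
t=28: queue=[F,G,H,B,C,E] q_used=0 → run F
t=29: queue=[F,G,H,B,C,E] q_used=1 → run F
t=30: queue=[G,H,B,C,E] q_used=0 → run G
t=31: queue=[H,B,C,E] q_used=0 → run H
t=32: queue=[H,B,C,E] q_used=1 → run H
t=33: queue=[H,B,C,E] q_used=2 → run H
t=34: queue=[H,B,C,E] q_used=3 → run H
t=35: queue=[B,C,E] q_used=0 → run B
t=36: queue=[C,E] q_used=0 → run C
t=37: queue=[E] q_used=0 → run E
t=38: queue=[E] q_used=1 → run E
t=39: queue=[E] q_used=2 → run E
t=40: (idle)
t=41: (idle)
t=42: (idle)
t=43: (idle)

running at tick 11 = H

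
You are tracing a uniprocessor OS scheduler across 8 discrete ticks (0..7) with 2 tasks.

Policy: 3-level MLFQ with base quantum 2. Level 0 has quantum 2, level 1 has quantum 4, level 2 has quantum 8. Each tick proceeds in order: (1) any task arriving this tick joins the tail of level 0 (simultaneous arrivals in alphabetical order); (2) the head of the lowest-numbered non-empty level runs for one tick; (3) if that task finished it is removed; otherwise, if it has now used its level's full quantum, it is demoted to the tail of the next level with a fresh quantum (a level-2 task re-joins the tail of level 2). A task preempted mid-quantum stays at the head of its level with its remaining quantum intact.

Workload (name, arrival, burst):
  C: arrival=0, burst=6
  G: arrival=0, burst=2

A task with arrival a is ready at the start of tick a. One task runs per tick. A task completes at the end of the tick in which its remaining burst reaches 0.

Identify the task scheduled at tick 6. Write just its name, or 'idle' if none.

running at tick 6 = C

t=0: L0/L1/L2 = CG/-/- → run C
t=1: L0/L1/L2 = CG/-/- → run C
t=2: L0/L1/L2 = G/C/- → run G
t=3: L0/L1/L2 = G/C/- → run G
t=4: L0/L1/L2 = -/C/- → run C
t=5: L0/L1/L2 = -/C/- → run C
t=6: L0/L1/L2 = -/C/- → run C
t=7: L0/L1/L2 = -/C/- → run C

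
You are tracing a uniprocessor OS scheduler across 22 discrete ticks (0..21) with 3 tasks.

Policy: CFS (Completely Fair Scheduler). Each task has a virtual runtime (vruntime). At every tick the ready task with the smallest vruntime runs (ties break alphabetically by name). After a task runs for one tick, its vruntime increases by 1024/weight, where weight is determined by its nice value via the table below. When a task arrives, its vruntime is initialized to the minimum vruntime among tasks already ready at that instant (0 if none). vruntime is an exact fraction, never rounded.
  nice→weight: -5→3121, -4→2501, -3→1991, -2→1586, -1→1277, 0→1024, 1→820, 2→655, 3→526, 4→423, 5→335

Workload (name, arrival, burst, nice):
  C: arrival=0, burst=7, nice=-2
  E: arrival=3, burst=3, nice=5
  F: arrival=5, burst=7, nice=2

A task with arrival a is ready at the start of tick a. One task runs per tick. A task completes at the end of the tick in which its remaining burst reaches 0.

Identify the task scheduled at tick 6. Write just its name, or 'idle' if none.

t=0: vr[C=0] → run C
t=1: vr[C=512/793] → run C
t=2: vr[C=1024/793] → run C
t=3: vr[C=1536/793 E=1536/793] → run C
t=4: vr[C=2048/793 E=1536/793] → run E
t=5: vr[C=2048/793 E=1326592/265655 F=2048/793] → run C
t=6: vr[C=2560/793 E=1326592/265655 F=2048/793] → run F
t=7: vr[C=2560/793 E=1326592/265655 F=2153472/519415] → run C
t=8: vr[C=3072/793 E=1326592/265655 F=2153472/519415] → run C
t=9: vr[E=1326592/265655 F=2153472/519415] → run F
t=10: vr[E=1326592/265655 F=2965504/519415] → run E
t=11: vr[E=2138624/265655 F=2965504/519415] → run F
t=12: vr[E=2138624/265655 F=3777536/519415] → run F
t=13: vr[E=2138624/265655 F=4589568/519415] → run E
t=14: vr[F=4589568/519415] → run F
t=15: vr[F=1080320/103883] → run F
t=16: vr[F=6213632/519415] → run F
t=17: (idle)
t=18: (idle)
t=19: (idle)
t=20: (idle)
t=21: (idle)

running at tick 6 = F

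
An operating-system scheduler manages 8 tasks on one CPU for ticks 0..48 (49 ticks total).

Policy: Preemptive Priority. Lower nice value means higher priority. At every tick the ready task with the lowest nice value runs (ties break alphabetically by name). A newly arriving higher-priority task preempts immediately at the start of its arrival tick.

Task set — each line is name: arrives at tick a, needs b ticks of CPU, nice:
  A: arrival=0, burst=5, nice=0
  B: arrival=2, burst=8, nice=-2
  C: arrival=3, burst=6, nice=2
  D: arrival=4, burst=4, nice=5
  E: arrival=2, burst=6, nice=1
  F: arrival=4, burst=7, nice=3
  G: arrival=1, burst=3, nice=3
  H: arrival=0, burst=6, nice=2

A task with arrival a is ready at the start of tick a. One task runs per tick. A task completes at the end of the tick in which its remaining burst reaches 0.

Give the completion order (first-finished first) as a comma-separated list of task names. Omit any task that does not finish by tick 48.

t=0: ready={A,H} → run A
t=1: ready={A,G,H} → run A
t=2: ready={A,B,E,G,H} → run B
t=3: ready={A,B,C,E,G,H} → run B
t=4: ready={A,B,C,D,E,F,G,H} → run B
t=5: ready={A,B,C,D,E,F,G,H} → run B
t=6: ready={A,B,C,D,E,F,G,H} → run B
t=7: ready={A,B,C,D,E,F,G,H} → run B
t=8: ready={A,B,C,D,E,F,G,H} → run B
t=9: ready={A,B,C,D,E,F,G,H} → run B
t=10: ready={A,C,D,E,F,G,H} → run A
t=11: ready={A,C,D,E,F,G,H} → run A
t=12: ready={A,C,D,E,F,G,H} → run A
t=13: ready={C,D,E,F,G,H} → run E
t=14: ready={C,D,E,F,G,H} → run E
t=15: ready={C,D,E,F,G,H} → run E
t=16: ready={C,D,E,F,G,H} → run E
t=17: ready={C,D,E,F,G,H} → run E
t=18: ready={C,D,E,F,G,H} → run E
t=19: ready={C,D,F,G,H} → run C
t=20: ready={C,D,F,G,H} → run C
t=21: ready={C,D,F,G,H} → run C
t=22: ready={C,D,F,G,H} → run C
t=23: ready={C,D,F,G,H} → run C
t=24: ready={C,D,F,G,H} → run C
t=25: ready={D,F,G,H} → run H
t=26: ready={D,F,G,H} → run H
t=27: ready={D,F,G,H} → run H
t=28: ready={D,F,G,H} → run H
t=29: ready={D,F,G,H} → run H
t=30: ready={D,F,G,H} → run H
t=31: ready={D,F,G} → run F
t=32: ready={D,F,G} → run F
t=33: ready={D,F,G} → run F
t=34: ready={D,F,G} → run F
t=35: ready={D,F,G} → run F
t=36: ready={D,F,G} → run F
t=37: ready={D,F,G} → run F
t=38: ready={D,G} → run G
t=39: ready={D,G} → run G
t=40: ready={D,G} → run G
t=41: ready={D} → run D
t=42: ready={D} → run D
t=43: ready={D} → run D
t=44: ready={D} → run D
t=45: (idle)
t=46: (idle)
t=47: (idle)
t=48: (idle)

completion order = B, A, E, C, H, F, G, D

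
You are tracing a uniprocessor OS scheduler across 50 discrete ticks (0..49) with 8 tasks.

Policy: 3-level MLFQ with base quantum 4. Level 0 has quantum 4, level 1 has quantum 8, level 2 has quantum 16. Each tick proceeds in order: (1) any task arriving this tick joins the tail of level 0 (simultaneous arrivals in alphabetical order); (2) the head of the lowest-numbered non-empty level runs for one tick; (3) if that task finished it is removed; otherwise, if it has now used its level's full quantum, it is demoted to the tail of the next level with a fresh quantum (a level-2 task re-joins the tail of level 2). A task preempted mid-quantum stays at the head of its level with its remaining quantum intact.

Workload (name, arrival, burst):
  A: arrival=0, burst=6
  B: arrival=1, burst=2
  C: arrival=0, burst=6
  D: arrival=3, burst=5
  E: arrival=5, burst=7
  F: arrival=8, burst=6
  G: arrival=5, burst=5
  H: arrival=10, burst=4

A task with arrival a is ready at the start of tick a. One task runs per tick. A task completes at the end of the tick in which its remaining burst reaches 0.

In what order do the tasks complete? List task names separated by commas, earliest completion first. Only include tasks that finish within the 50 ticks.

t=0: L0/L1/L2 = AC/-/- → run A
t=1: L0/L1/L2 = ACB/-/- → run A
t=2: L0/L1/L2 = ACB/-/- → run A
t=3: L0/L1/L2 = ACBD/-/- → run A
t=4: L0/L1/L2 = CBD/A/- → run C
t=5: L0/L1/L2 = CBDEG/A/- → run C
t=6: L0/L1/L2 = CBDEG/A/- → run C
t=7: L0/L1/L2 = CBDEG/A/- → run C
t=8: L0/L1/L2 = BDEGF/AC/- → run B
t=9: L0/L1/L2 = BDEGF/AC/- → run B
t=10: L0/L1/L2 = DEGFH/AC/- → run D
t=11: L0/L1/L2 = DEGFH/AC/- → run D
t=12: L0/L1/L2 = DEGFH/AC/- → run D
t=13: L0/L1/L2 = DEGFH/AC/- → run D
t=14: L0/L1/L2 = EGFH/ACD/- → run E
t=15: L0/L1/L2 = EGFH/ACD/- → run E
t=16: L0/L1/L2 = EGFH/ACD/- → run E
t=17: L0/L1/L2 = EGFH/ACD/- → run E
t=18: L0/L1/L2 = GFH/ACDE/- → run G
t=19: L0/L1/L2 = GFH/ACDE/- → run G
t=20: L0/L1/L2 = GFH/ACDE/- → run G
t=21: L0/L1/L2 = GFH/ACDE/- → run G
t=22: L0/L1/L2 = FH/ACDEG/- → run F
t=23: L0/L1/L2 = FH/ACDEG/- → run F
t=24: L0/L1/L2 = FH/ACDEG/- → run F
t=25: L0/L1/L2 = FH/ACDEG/- → run F
t=26: L0/L1/L2 = H/ACDEGF/- → run H
t=27: L0/L1/L2 = H/ACDEGF/- → run H
t=28: L0/L1/L2 = H/ACDEGF/- → run H
t=29: L0/L1/L2 = H/ACDEGF/- → run H
t=30: L0/L1/L2 = -/ACDEGF/- → run A
t=31: L0/L1/L2 = -/ACDEGF/- → run A
t=32: L0/L1/L2 = -/CDEGF/- → run C
t=33: L0/L1/L2 = -/CDEGF/- → run C
t=34: L0/L1/L2 = -/DEGF/- → run D
t=35: L0/L1/L2 = -/EGF/- → run E
t=36: L0/L1/L2 = -/EGF/- → run E
t=37: L0/L1/L2 = -/EGF/- → run E
t=38: L0/L1/L2 = -/GF/- → run G
t=39: L0/L1/L2 = -/F/- → run F
t=40: L0/L1/L2 = -/F/- → run F
t=41: (idle)
t=42: (idle)
t=43: (idle)
t=44: (idle)
t=45: (idle)
t=46: (idle)
t=47: (idle)
t=48: (idle)
t=49: (idle)

completion order = B, H, A, C, D, E, G, F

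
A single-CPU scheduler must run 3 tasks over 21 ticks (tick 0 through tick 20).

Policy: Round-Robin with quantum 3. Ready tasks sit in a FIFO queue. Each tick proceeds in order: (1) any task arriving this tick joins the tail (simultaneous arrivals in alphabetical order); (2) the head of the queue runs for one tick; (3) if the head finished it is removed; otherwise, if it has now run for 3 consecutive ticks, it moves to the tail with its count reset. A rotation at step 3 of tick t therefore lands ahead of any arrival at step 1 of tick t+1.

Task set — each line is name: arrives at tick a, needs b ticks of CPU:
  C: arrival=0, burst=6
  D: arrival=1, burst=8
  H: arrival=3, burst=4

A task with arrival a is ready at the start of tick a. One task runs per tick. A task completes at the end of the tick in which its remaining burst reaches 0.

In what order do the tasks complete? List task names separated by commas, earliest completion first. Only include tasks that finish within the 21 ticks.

t=0: queue=[C] q_used=0 → run C
t=1: queue=[C,D] q_used=1 → run C
t=2: queue=[C,D] q_used=2 → run C
t=3: queue=[D,C,H] q_used=0 → run D
t=4: queue=[D,C,H] q_used=1 → run D
t=5: queue=[D,C,H] q_used=2 → run D
t=6: queue=[C,H,D] q_used=0 → run C
t=7: queue=[C,H,D] q_used=1 → run C
t=8: queue=[C,H,D] q_used=2 → run C
t=9: queue=[H,D] q_used=0 → run H
t=10: queue=[H,D] q_used=1 → run H
t=11: queue=[H,D] q_used=2 → run H
t=12: queue=[D,H] q_used=0 → run D
t=13: queue=[D,H] q_used=1 → run D
t=14: queue=[D,H] q_used=2 → run D
t=15: queue=[H,D] q_used=0 → run H
t=16: queue=[D] q_used=0 → run D
t=17: queue=[D] q_used=1 → run D
t=18: (idle)
t=19: (idle)
t=20: (idle)

completion order = C, H, D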